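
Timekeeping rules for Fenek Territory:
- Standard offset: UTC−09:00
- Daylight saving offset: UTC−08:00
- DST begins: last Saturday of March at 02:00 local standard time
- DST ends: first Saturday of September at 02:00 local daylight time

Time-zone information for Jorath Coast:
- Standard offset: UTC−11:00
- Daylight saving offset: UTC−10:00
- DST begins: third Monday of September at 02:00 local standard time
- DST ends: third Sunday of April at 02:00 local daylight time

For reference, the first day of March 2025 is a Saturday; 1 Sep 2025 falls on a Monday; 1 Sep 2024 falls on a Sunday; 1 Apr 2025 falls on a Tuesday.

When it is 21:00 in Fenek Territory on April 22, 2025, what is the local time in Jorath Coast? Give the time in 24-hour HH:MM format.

1 March 2025 is a Saturday, so Saturdays fall on 1, 8, 15, 22, 29; the last is March 29.
1 September 2025 is a Monday, so the first Saturday is September 6.
Daylight saving runs 29 March – 6 September; April 22, 2025 is inside that window, so Fenek Territory is at UTC−08:00.
21:00 Fenek Territory + 8h = 05:00 UTC (rolling into the next day, 23 April 2025).
1 September 2024 is a Sunday, so the first Monday is September 2 and the third is September 16.
1 April 2025 is a Tuesday, so the first Sunday is April 6 and the third is April 20.
At the standard offset (UTC−11:00), 05:00 UTC − 11h = 18:00 Jorath Coast standard time (rolling into the previous day, 22 April 2025).
The standard-time date in Jorath Coast, April 22, 2025, is outside the daylight-saving period (16 September 2024 – 20 April 2025), so Jorath Coast is on standard time, UTC−11:00.
05:00 UTC − 11h = 18:00 Jorath Coast (rolling into the previous day, 22 April 2025).

18:00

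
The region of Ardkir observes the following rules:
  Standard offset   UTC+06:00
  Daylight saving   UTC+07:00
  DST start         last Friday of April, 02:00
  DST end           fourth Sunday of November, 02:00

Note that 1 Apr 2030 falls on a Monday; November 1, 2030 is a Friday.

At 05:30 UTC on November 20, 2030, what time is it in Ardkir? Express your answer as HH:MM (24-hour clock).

1 April 2030 is a Monday, so Fridays fall on 5, 12, 19, 26; the last is April 26.
1 November 2030 is a Friday, so the first Sunday is November 3 and the fourth is November 24.
At the standard offset (UTC+06:00), 05:30 UTC + 6h = 11:30 Ardkir standard time.
The standard-time date in Ardkir, November 20, 2030, lies within the daylight-saving period (26 April – 24 November), so Ardkir is on daylight time, UTC+07:00.
05:30 UTC + 7h = 12:30 local.

12:30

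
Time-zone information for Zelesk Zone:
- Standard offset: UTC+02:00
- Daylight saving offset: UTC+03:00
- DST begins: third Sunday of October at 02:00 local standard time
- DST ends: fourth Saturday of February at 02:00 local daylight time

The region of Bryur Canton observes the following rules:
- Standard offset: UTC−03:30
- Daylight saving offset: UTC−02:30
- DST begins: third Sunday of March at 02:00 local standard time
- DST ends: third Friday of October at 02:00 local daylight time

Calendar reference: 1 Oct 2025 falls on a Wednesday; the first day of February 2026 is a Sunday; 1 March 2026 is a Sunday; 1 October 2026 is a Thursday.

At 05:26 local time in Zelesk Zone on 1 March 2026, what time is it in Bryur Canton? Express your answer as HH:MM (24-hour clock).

1 October 2025 is a Wednesday, so the first Sunday is October 5 and the third is October 19.
1 February 2026 is a Sunday, so the first Saturday is February 7 and the fourth is February 28.
1 March 2026 does not fall between 19 October 2025 and 28 February 2026, so daylight saving is not in effect and Zelesk Zone is at UTC+02:00.
05:26 Zelesk Zone − 2h = 03:26 UTC.
1 March 2026 is a Sunday, so the first Sunday is March 1 and the third is March 15.
1 October 2026 is a Thursday, so the first Friday is October 2 and the third is October 16.
At the standard offset (UTC−03:30), 03:26 UTC − 3h30m = 23:56 Bryur Canton standard time (rolling into the previous day, 28 February 2026).
Daylight saving runs 15 March – 16 October; the standard-time date in Bryur Canton, 28 February 2026, is outside that window, so Bryur Canton is on standard time at UTC−03:30.
03:26 UTC − 3h30m = 23:56 Bryur Canton (rolling into the previous day, 28 February 2026).

23:56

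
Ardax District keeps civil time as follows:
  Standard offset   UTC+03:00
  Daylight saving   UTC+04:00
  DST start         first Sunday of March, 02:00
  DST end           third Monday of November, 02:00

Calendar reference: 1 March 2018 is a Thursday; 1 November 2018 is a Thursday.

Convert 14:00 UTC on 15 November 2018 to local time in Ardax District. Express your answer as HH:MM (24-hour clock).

18:00

1 March 2018 is a Thursday, so the first Sunday is March 4.
1 November 2018 is a Thursday, so the first Monday is November 5 and the third is November 19.
At the standard offset (UTC+03:00), 14:00 UTC + 3h = 17:00 Ardax District standard time.
The standard-time date in Ardax District, 15 November 2018, lies within the daylight-saving period (4 March – 19 November), so Ardax District is on daylight time, UTC+04:00.
14:00 UTC + 4h = 18:00 local.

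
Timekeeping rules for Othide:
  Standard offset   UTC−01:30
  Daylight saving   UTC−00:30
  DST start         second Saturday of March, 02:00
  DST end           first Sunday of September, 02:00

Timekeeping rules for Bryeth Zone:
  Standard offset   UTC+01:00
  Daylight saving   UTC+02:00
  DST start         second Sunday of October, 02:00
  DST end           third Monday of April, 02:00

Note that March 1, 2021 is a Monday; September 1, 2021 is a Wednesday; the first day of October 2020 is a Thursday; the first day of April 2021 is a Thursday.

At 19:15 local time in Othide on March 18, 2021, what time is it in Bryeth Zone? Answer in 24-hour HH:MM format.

21:45

1 March 2021 is a Monday, so the first Saturday is March 6 and the second is March 13.
1 September 2021 is a Wednesday, so the first Sunday is September 5.
March 18, 2021 falls between 13 March and 5 September, so daylight saving is in effect and Othide is at UTC−00:30.
19:15 Othide + 0h30m = 19:45 UTC.
1 October 2020 is a Thursday, so the first Sunday is October 4 and the second is October 11.
1 April 2021 is a Thursday, so the first Monday is April 5 and the third is April 19.
At the standard offset (UTC+01:00), 19:45 UTC + 1h = 20:45 Bryeth Zone standard time.
The standard-time date in Bryeth Zone, March 18, 2021, lies within the daylight-saving period (11 October 2020 – 19 April 2021), so Bryeth Zone is on daylight time, UTC+02:00.
19:45 UTC + 2h = 21:45 Bryeth Zone.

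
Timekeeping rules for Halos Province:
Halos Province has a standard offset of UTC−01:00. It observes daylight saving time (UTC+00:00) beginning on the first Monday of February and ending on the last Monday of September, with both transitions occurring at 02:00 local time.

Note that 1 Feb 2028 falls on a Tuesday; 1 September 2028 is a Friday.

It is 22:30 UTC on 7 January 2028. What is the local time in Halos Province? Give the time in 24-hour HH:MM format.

21:30

1 February 2028 is a Tuesday, so the first Monday is February 7.
1 September 2028 is a Friday, so Mondays fall on 4, 11, 18, 25; the last is September 25.
At the standard offset (UTC−01:00), 22:30 UTC − 1h = 21:30 Halos Province standard time.
The standard-time date in Halos Province, 7 January 2028, is outside the daylight-saving period (7 February – 25 September), so Halos Province is on standard time, UTC−01:00.
22:30 UTC − 1h = 21:30 local.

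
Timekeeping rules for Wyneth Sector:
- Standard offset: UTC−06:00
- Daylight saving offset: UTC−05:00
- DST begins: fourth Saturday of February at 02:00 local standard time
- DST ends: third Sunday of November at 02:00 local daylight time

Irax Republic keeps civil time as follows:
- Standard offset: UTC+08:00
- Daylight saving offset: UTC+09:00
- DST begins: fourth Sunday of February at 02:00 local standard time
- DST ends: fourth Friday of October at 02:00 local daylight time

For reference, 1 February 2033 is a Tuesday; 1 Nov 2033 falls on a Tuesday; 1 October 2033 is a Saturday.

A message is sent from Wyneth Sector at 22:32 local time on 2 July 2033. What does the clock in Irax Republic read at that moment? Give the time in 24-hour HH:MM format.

1 February 2033 is a Tuesday, so the first Saturday is February 5 and the fourth is February 26.
1 November 2033 is a Tuesday, so the first Sunday is November 6 and the third is November 20.
2 July 2033 lies within the daylight-saving period (26 February – 20 November), so Wyneth Sector is on daylight time, UTC−05:00.
22:32 Wyneth Sector + 5h = 03:32 UTC (rolling into the next day, 3 July 2033).
1 February 2033 is a Tuesday, so the first Sunday is February 6 and the fourth is February 27.
1 October 2033 is a Saturday, so the first Friday is October 7 and the fourth is October 28.
At the standard offset (UTC+08:00), 03:32 UTC + 8h = 11:32 Irax Republic standard time.
The standard-time date in Irax Republic, 3 July 2033, falls between 27 February and 28 October, so daylight saving is in effect and Irax Republic is at UTC+09:00.
03:32 UTC + 9h = 12:32 Irax Republic.

12:32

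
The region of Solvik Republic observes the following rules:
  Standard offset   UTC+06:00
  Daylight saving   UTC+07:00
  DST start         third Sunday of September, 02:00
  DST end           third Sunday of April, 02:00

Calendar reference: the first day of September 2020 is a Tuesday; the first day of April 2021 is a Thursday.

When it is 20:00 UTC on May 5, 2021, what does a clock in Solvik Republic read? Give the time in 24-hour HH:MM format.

1 September 2020 is a Tuesday, so the first Sunday is September 6 and the third is September 20.
1 April 2021 is a Thursday, so the first Sunday is April 4 and the third is April 18.
At the standard offset (UTC+06:00), 20:00 UTC + 6h = 02:00 Solvik Republic standard time (rolling into the next day, 6 May 2021).
The standard-time date in Solvik Republic, May 6, 2021, is outside the daylight-saving period (20 September 2020 – 18 April 2021), so Solvik Republic is on standard time, UTC+06:00.
20:00 UTC + 6h = 02:00 local (rolling into the next day, 6 May 2021).

02:00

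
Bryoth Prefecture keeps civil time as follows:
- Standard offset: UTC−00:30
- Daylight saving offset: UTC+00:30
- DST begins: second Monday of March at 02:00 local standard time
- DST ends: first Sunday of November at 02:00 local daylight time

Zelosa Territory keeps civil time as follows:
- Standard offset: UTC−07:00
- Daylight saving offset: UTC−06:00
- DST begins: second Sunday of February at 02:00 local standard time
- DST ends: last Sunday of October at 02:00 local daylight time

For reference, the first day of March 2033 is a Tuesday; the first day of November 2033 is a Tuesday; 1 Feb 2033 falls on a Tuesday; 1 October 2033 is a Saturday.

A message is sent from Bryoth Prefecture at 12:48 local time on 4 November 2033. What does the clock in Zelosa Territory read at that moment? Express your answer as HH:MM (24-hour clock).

1 March 2033 is a Tuesday, so the first Monday is March 7 and the second is March 14.
1 November 2033 is a Tuesday, so the first Sunday is November 6.
4 November 2033 lies within the daylight-saving period (14 March – 6 November), so Bryoth Prefecture is on daylight time, UTC+00:30.
12:48 Bryoth Prefecture − 0h30m = 12:18 UTC.
1 February 2033 is a Tuesday, so the first Sunday is February 6 and the second is February 13.
1 October 2033 is a Saturday, so Sundays fall on 2, 9, 16, 23, 30; the last is October 30.
At the standard offset (UTC−07:00), 12:18 UTC − 7h = 05:18 Zelosa Territory standard time.
The standard-time date in Zelosa Territory, 4 November 2033, is outside the daylight-saving period (13 February – 30 October), so Zelosa Territory is on standard time, UTC−07:00.
12:18 UTC − 7h = 05:18 Zelosa Territory.

05:18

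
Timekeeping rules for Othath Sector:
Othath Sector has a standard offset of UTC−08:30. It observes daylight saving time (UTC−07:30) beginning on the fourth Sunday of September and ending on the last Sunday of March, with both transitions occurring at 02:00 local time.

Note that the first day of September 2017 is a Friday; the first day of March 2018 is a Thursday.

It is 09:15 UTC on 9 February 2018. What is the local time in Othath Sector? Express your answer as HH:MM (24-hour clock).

1 September 2017 is a Friday, so the first Sunday is September 3 and the fourth is September 24.
1 March 2018 is a Thursday, so Sundays fall on 4, 11, 18, 25; the last is March 25.
At the standard offset (UTC−08:30), 09:15 UTC − 8h30m = 00:45 Othath Sector standard time.
Daylight saving runs 24 September 2017 – 25 March 2018; the standard-time date in Othath Sector, 9 February 2018, is inside that window, so Othath Sector is at UTC−07:30.
09:15 UTC − 7h30m = 01:45 local.

01:45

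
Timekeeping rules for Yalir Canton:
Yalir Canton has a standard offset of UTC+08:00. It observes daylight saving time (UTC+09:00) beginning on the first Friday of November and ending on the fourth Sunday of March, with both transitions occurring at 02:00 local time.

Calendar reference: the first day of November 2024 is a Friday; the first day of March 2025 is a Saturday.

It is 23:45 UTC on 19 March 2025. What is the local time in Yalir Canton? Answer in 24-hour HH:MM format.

08:45

1 November 2024 is a Friday, so the first Friday is November 1.
1 March 2025 is a Saturday, so the first Sunday is March 2 and the fourth is March 23.
At the standard offset (UTC+08:00), 23:45 UTC + 8h = 07:45 Yalir Canton standard time (rolling into the next day, 20 March 2025).
The standard-time date in Yalir Canton, 20 March 2025, lies within the daylight-saving period (1 November 2024 – 23 March 2025), so Yalir Canton is on daylight time, UTC+09:00.
23:45 UTC + 9h = 08:45 local (rolling into the next day, 20 March 2025).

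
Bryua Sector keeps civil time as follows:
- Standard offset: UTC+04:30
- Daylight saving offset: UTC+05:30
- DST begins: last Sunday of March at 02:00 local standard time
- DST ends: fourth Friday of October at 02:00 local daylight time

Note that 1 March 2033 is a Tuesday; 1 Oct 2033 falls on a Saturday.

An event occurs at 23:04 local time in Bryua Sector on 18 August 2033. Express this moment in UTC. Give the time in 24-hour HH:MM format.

17:34

1 March 2033 is a Tuesday, so Sundays fall on 6, 13, 20, 27; the last is March 27.
1 October 2033 is a Saturday, so the first Friday is October 7 and the fourth is October 28.
18 August 2033 falls between 27 March and 28 October, so daylight saving is in effect and Bryua Sector is at UTC+05:30.
23:04 local − 5h30m = 17:34 UTC.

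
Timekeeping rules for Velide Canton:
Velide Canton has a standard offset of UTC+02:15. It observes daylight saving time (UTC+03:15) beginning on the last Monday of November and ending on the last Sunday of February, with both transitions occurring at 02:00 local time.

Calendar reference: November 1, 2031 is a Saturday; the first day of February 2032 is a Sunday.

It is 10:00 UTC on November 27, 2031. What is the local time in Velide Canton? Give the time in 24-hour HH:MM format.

13:15

1 November 2031 is a Saturday, so Mondays fall on 3, 10, 17, 24; the last is November 24.
1 February 2032 is a Sunday, so Sundays fall on 1, 8, 15, 22, 29; the last is February 29.
At the standard offset (UTC+02:15), 10:00 UTC + 2h15m = 12:15 Velide Canton standard time.
The standard-time date in Velide Canton, November 27, 2031, lies within the daylight-saving period (24 November 2031 – 29 February 2032), so Velide Canton is on daylight time, UTC+03:15.
10:00 UTC + 3h15m = 13:15 local.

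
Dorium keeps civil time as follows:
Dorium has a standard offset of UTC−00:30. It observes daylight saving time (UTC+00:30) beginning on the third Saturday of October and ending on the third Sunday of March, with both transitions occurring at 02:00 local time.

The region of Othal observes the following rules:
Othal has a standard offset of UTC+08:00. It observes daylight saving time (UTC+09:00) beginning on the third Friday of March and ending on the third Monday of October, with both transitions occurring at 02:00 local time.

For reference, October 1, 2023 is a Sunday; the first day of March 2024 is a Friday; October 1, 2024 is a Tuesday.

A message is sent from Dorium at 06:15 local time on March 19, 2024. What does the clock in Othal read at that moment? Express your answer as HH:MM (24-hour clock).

1 October 2023 is a Sunday, so the first Saturday is October 7 and the third is October 21.
1 March 2024 is a Friday, so the first Sunday is March 3 and the third is March 17.
Daylight saving runs 21 October 2023 – 17 March 2024; March 19, 2024 is outside that window, so Dorium is on standard time at UTC−00:30.
06:15 Dorium + 0h30m = 06:45 UTC.
1 March 2024 is a Friday, so the first Friday is March 1 and the third is March 15.
1 October 2024 is a Tuesday, so the first Monday is October 7 and the third is October 21.
At the standard offset (UTC+08:00), 06:45 UTC + 8h = 14:45 Othal standard time.
Daylight saving runs 15 March – 21 October; the standard-time date in Othal, March 19, 2024, is inside that window, so Othal is at UTC+09:00.
06:45 UTC + 9h = 15:45 Othal.

15:45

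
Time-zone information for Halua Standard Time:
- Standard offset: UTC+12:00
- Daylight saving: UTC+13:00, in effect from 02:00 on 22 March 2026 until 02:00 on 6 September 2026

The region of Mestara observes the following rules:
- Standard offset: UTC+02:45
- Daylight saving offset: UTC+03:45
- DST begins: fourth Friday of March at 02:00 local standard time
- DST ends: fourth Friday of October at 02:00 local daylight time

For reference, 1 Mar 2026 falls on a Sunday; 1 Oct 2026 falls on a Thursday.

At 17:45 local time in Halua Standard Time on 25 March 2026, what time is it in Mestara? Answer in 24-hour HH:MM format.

25 March 2026 lies within the daylight-saving period (22 March – 6 September), so Halua Standard Time is on daylight time, UTC+13:00.
17:45 Halua Standard Time − 13h = 04:45 UTC.
1 March 2026 is a Sunday, so the first Friday is March 6 and the fourth is March 27.
1 October 2026 is a Thursday, so the first Friday is October 2 and the fourth is October 23.
At the standard offset (UTC+02:45), 04:45 UTC + 2h45m = 07:30 Mestara standard time.
Daylight saving runs 27 March – 23 October; the standard-time date in Mestara, 25 March 2026, is outside that window, so Mestara is on standard time at UTC+02:45.
04:45 UTC + 2h45m = 07:30 Mestara.

07:30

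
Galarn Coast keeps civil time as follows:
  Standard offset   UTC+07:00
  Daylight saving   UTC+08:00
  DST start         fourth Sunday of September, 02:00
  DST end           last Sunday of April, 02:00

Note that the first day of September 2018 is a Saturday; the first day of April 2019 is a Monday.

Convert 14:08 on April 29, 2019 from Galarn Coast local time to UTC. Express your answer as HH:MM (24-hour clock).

1 September 2018 is a Saturday, so the first Sunday is September 2 and the fourth is September 23.
1 April 2019 is a Monday, so Sundays fall on 7, 14, 21, 28; the last is April 28.
Daylight saving runs 23 September 2018 – 28 April 2019; April 29, 2019 is outside that window, so Galarn Coast is on standard time at UTC+07:00.
14:08 local − 7h = 07:08 UTC.

07:08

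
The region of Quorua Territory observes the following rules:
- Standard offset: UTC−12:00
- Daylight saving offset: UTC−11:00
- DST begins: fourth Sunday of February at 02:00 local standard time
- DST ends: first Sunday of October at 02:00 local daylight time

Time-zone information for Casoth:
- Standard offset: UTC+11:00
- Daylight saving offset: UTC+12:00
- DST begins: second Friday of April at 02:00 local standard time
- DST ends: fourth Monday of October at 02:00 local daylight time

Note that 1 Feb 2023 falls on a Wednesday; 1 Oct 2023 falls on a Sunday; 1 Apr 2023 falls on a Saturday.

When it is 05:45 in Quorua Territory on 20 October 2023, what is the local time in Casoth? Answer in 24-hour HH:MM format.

1 February 2023 is a Wednesday, so the first Sunday is February 5 and the fourth is February 26.
1 October 2023 is a Sunday, so the first Sunday is October 1.
20 October 2023 does not fall between 26 February and 1 October, so daylight saving is not in effect and Quorua Territory is at UTC−12:00.
05:45 Quorua Territory + 12h = 17:45 UTC.
1 April 2023 is a Saturday, so the first Friday is April 7 and the second is April 14.
1 October 2023 is a Sunday, so the first Monday is October 2 and the fourth is October 23.
At the standard offset (UTC+11:00), 17:45 UTC + 11h = 04:45 Casoth standard time (rolling into the next day, 21 October 2023).
The standard-time date in Casoth, 21 October 2023, falls between 14 April and 23 October, so daylight saving is in effect and Casoth is at UTC+12:00.
17:45 UTC + 12h = 05:45 Casoth (rolling into the next day, 21 October 2023).

05:45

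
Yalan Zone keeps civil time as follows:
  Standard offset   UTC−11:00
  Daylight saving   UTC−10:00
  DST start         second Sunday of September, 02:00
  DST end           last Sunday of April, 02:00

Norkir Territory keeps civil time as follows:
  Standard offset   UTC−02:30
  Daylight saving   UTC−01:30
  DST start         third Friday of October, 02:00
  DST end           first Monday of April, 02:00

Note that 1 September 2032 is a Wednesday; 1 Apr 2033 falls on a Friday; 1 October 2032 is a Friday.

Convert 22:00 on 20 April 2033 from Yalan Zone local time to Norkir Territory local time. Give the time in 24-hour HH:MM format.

05:30

1 September 2032 is a Wednesday, so the first Sunday is September 5 and the second is September 12.
1 April 2033 is a Friday, so Sundays fall on 3, 10, 17, 24; the last is April 24.
Daylight saving runs 12 September 2032 – 24 April 2033; 20 April 2033 is inside that window, so Yalan Zone is at UTC−10:00.
22:00 Yalan Zone + 10h = 08:00 UTC (rolling into the next day, 21 April 2033).
1 October 2032 is a Friday, so the first Friday is October 1 and the third is October 15.
1 April 2033 is a Friday, so the first Monday is April 4.
At the standard offset (UTC−02:30), 08:00 UTC − 2h30m = 05:30 Norkir Territory standard time.
The standard-time date in Norkir Territory, 21 April 2033, is outside the daylight-saving period (15 October 2032 – 4 April 2033), so Norkir Territory is on standard time, UTC−02:30.
08:00 UTC − 2h30m = 05:30 Norkir Territory.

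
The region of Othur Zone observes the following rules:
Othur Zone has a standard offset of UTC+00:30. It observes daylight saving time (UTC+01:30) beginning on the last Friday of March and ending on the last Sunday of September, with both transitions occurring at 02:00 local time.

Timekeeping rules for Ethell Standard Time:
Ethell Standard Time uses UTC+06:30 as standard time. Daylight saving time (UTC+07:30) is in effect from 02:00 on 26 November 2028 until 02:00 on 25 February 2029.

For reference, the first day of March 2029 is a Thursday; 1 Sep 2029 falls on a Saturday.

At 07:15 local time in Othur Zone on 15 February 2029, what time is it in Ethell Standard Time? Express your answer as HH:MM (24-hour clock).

1 March 2029 is a Thursday, so Fridays fall on 2, 9, 16, 23, 30; the last is March 30.
1 September 2029 is a Saturday, so Sundays fall on 2, 9, 16, 23, 30; the last is September 30.
Daylight saving runs 30 March – 30 September; 15 February 2029 is outside that window, so Othur Zone is on standard time at UTC+00:30.
07:15 Othur Zone − 0h30m = 06:45 UTC.
At the standard offset (UTC+06:30), 06:45 UTC + 6h30m = 13:15 Ethell Standard Time standard time.
The standard-time date in Ethell Standard Time, 15 February 2029, falls between 26 November 2028 and 25 February 2029, so daylight saving is in effect and Ethell Standard Time is at UTC+07:30.
06:45 UTC + 7h30m = 14:15 Ethell Standard Time.

14:15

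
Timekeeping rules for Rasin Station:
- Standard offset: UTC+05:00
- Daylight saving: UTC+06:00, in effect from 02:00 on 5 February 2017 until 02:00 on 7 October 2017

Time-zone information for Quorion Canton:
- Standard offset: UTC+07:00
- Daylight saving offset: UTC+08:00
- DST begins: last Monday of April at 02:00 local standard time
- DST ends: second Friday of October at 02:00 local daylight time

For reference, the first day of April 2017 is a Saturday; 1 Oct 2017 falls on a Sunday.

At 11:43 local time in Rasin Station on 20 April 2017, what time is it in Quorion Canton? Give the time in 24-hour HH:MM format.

12:43

Daylight saving runs 5 February – 7 October; 20 April 2017 is inside that window, so Rasin Station is at UTC+06:00.
11:43 Rasin Station − 6h = 05:43 UTC.
1 April 2017 is a Saturday, so Mondays fall on 3, 10, 17, 24; the last is April 24.
1 October 2017 is a Sunday, so the first Friday is October 6 and the second is October 13.
At the standard offset (UTC+07:00), 05:43 UTC + 7h = 12:43 Quorion Canton standard time.
The standard-time date in Quorion Canton, 20 April 2017, does not fall between 24 April and 13 October, so daylight saving is not in effect and Quorion Canton is at UTC+07:00.
05:43 UTC + 7h = 12:43 Quorion Canton.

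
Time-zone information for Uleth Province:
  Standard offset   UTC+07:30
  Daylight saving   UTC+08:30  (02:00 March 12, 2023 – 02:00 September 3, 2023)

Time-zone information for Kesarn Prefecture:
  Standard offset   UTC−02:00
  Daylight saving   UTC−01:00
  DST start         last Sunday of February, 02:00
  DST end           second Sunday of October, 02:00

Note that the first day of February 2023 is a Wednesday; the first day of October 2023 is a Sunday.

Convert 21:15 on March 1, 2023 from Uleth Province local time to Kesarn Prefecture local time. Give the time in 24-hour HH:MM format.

Daylight saving runs 12 March – 3 September; March 1, 2023 is outside that window, so Uleth Province is on standard time at UTC+07:30.
21:15 Uleth Province − 7h30m = 13:45 UTC.
1 February 2023 is a Wednesday, so Sundays fall on 5, 12, 19, 26; the last is February 26.
1 October 2023 is a Sunday, so the first Sunday is October 1 and the second is October 8.
At the standard offset (UTC−02:00), 13:45 UTC − 2h = 11:45 Kesarn Prefecture standard time.
The standard-time date in Kesarn Prefecture, March 1, 2023, falls between 26 February and 8 October, so daylight saving is in effect and Kesarn Prefecture is at UTC−01:00.
13:45 UTC − 1h = 12:45 Kesarn Prefecture.

12:45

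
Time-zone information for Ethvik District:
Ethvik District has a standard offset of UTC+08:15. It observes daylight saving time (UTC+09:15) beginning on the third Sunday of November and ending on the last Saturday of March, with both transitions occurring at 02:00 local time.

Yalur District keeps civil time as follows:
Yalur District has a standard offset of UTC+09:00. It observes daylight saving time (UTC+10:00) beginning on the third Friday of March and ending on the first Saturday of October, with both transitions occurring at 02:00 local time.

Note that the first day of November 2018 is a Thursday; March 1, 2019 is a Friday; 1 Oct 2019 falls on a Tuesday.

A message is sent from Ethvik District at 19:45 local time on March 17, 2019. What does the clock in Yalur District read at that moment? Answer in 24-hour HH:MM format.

1 November 2018 is a Thursday, so the first Sunday is November 4 and the third is November 18.
1 March 2019 is a Friday, so Saturdays fall on 2, 9, 16, 23, 30; the last is March 30.
March 17, 2019 lies within the daylight-saving period (18 November 2018 – 30 March 2019), so Ethvik District is on daylight time, UTC+09:15.
19:45 Ethvik District − 9h15m = 10:30 UTC.
1 March 2019 is a Friday, so the first Friday is March 1 and the third is March 15.
1 October 2019 is a Tuesday, so the first Saturday is October 5.
At the standard offset (UTC+09:00), 10:30 UTC + 9h = 19:30 Yalur District standard time.
The standard-time date in Yalur District, March 17, 2019, falls between 15 March and 5 October, so daylight saving is in effect and Yalur District is at UTC+10:00.
10:30 UTC + 10h = 20:30 Yalur District.

20:30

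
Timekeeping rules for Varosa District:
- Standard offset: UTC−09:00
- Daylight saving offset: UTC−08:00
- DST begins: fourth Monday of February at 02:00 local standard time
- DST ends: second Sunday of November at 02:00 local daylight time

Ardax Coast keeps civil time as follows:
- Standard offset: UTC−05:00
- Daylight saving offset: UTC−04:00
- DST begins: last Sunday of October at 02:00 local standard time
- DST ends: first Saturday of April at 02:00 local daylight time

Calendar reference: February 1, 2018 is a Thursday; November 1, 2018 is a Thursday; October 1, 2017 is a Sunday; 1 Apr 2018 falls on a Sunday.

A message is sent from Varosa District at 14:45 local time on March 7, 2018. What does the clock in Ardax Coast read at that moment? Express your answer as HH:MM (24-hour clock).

1 February 2018 is a Thursday, so the first Monday is February 5 and the fourth is February 26.
1 November 2018 is a Thursday, so the first Sunday is November 4 and the second is November 11.
March 7, 2018 falls between 26 February and 11 November, so daylight saving is in effect and Varosa District is at UTC−08:00.
14:45 Varosa District + 8h = 22:45 UTC.
1 October 2017 is a Sunday, so Sundays fall on 1, 8, 15, 22, 29; the last is October 29.
1 April 2018 is a Sunday, so the first Saturday is April 7.
At the standard offset (UTC−05:00), 22:45 UTC − 5h = 17:45 Ardax Coast standard time.
The standard-time date in Ardax Coast, March 7, 2018, lies within the daylight-saving period (29 October 2017 – 7 April 2018), so Ardax Coast is on daylight time, UTC−04:00.
22:45 UTC − 4h = 18:45 Ardax Coast.

18:45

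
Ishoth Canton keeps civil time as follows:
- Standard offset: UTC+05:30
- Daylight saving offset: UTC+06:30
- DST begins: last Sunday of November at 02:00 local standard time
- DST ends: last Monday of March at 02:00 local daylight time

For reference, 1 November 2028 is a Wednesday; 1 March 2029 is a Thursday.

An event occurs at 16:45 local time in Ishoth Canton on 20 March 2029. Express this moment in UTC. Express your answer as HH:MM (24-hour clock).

1 November 2028 is a Wednesday, so Sundays fall on 5, 12, 19, 26; the last is November 26.
1 March 2029 is a Thursday, so Mondays fall on 5, 12, 19, 26; the last is March 26.
20 March 2029 falls between 26 November 2028 and 26 March 2029, so daylight saving is in effect and Ishoth Canton is at UTC+06:30.
16:45 local − 6h30m = 10:15 UTC.

10:15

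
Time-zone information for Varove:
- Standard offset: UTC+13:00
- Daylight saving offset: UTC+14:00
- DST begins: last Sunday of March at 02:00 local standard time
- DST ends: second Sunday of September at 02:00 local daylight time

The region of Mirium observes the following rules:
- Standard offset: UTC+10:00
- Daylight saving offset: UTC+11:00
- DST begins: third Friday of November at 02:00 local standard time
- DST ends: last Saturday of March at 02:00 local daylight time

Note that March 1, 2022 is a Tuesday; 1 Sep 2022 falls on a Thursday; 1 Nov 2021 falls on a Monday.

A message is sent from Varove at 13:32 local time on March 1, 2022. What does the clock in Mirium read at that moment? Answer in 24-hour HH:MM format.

1 March 2022 is a Tuesday, so Sundays fall on 6, 13, 20, 27; the last is March 27.
1 September 2022 is a Thursday, so the first Sunday is September 4 and the second is September 11.
Daylight saving runs 27 March – 11 September; March 1, 2022 is outside that window, so Varove is on standard time at UTC+13:00.
13:32 Varove − 13h = 00:32 UTC.
1 November 2021 is a Monday, so the first Friday is November 5 and the third is November 19.
1 March 2022 is a Tuesday, so Saturdays fall on 5, 12, 19, 26; the last is March 26.
At the standard offset (UTC+10:00), 00:32 UTC + 10h = 10:32 Mirium standard time.
The standard-time date in Mirium, March 1, 2022, falls between 19 November 2021 and 26 March 2022, so daylight saving is in effect and Mirium is at UTC+11:00.
00:32 UTC + 11h = 11:32 Mirium.

11:32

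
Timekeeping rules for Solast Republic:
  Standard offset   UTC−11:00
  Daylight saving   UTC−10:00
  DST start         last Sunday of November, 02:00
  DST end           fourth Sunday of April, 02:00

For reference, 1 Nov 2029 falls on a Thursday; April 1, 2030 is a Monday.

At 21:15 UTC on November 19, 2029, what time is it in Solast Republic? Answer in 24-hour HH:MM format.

10:15

1 November 2029 is a Thursday, so Sundays fall on 4, 11, 18, 25; the last is November 25.
1 April 2030 is a Monday, so the first Sunday is April 7 and the fourth is April 28.
At the standard offset (UTC−11:00), 21:15 UTC − 11h = 10:15 Solast Republic standard time.
Daylight saving runs 25 November 2029 – 28 April 2030; the standard-time date in Solast Republic, November 19, 2029, is outside that window, so Solast Republic is on standard time at UTC−11:00.
21:15 UTC − 11h = 10:15 local.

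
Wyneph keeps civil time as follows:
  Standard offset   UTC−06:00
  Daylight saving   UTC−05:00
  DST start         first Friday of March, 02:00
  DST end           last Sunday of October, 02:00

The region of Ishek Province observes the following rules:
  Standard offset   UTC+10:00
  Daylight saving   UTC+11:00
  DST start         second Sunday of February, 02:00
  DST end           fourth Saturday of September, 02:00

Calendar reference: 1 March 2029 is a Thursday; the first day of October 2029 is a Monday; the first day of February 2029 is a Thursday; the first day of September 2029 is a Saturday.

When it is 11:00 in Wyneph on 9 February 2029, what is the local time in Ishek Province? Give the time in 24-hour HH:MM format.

03:00

1 March 2029 is a Thursday, so the first Friday is March 2.
1 October 2029 is a Monday, so Sundays fall on 7, 14, 21, 28; the last is October 28.
Daylight saving runs 2 March – 28 October; 9 February 2029 is outside that window, so Wyneph is on standard time at UTC−06:00.
11:00 Wyneph + 6h = 17:00 UTC.
1 February 2029 is a Thursday, so the first Sunday is February 4 and the second is February 11.
1 September 2029 is a Saturday, so the first Saturday is September 1 and the fourth is September 22.
At the standard offset (UTC+10:00), 17:00 UTC + 10h = 03:00 Ishek Province standard time (rolling into the next day, 10 February 2029).
The standard-time date in Ishek Province, 10 February 2029, is outside the daylight-saving period (11 February – 22 September), so Ishek Province is on standard time, UTC+10:00.
17:00 UTC + 10h = 03:00 Ishek Province (rolling into the next day, 10 February 2029).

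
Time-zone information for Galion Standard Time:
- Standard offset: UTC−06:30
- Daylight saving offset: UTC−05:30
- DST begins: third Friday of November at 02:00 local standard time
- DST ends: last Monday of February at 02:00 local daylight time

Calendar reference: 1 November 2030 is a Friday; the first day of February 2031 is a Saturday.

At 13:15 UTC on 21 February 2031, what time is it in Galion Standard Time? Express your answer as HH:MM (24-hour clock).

1 November 2030 is a Friday, so the first Friday is November 1 and the third is November 15.
1 February 2031 is a Saturday, so Mondays fall on 3, 10, 17, 24; the last is February 24.
At the standard offset (UTC−06:30), 13:15 UTC − 6h30m = 06:45 Galion Standard Time standard time.
The standard-time date in Galion Standard Time, 21 February 2031, lies within the daylight-saving period (15 November 2030 – 24 February 2031), so Galion Standard Time is on daylight time, UTC−05:30.
13:15 UTC − 5h30m = 07:45 local.

07:45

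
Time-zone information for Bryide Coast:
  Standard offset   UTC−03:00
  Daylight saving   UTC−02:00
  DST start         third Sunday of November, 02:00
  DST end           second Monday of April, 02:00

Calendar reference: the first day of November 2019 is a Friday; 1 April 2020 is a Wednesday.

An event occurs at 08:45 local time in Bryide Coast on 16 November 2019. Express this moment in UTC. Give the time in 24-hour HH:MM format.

1 November 2019 is a Friday, so the first Sunday is November 3 and the third is November 17.
1 April 2020 is a Wednesday, so the first Monday is April 6 and the second is April 13.
16 November 2019 is outside the daylight-saving period (17 November 2019 – 13 April 2020), so Bryide Coast is on standard time, UTC−03:00.
08:45 local + 3h = 11:45 UTC.

11:45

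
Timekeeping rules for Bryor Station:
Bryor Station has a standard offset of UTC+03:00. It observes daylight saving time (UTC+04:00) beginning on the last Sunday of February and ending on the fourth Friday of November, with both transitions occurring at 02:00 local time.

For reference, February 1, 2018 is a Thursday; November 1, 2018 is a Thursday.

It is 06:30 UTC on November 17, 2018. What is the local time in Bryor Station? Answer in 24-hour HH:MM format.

1 February 2018 is a Thursday, so Sundays fall on 4, 11, 18, 25; the last is February 25.
1 November 2018 is a Thursday, so the first Friday is November 2 and the fourth is November 23.
At the standard offset (UTC+03:00), 06:30 UTC + 3h = 09:30 Bryor Station standard time.
The standard-time date in Bryor Station, November 17, 2018, falls between 25 February and 23 November, so daylight saving is in effect and Bryor Station is at UTC+04:00.
06:30 UTC + 4h = 10:30 local.

10:30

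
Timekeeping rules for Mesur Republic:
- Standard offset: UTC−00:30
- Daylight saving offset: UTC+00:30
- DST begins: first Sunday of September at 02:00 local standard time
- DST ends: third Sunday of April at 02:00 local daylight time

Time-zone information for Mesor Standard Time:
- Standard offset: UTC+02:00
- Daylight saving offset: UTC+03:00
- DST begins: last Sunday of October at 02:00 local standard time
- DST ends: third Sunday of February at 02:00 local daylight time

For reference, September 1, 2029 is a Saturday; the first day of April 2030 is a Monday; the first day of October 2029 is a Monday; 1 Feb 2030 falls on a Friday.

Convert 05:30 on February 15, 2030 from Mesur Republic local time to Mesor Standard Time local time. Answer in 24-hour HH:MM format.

08:00

1 September 2029 is a Saturday, so the first Sunday is September 2.
1 April 2030 is a Monday, so the first Sunday is April 7 and the third is April 21.
February 15, 2030 falls between 2 September 2029 and 21 April 2030, so daylight saving is in effect and Mesur Republic is at UTC+00:30.
05:30 Mesur Republic − 0h30m = 05:00 UTC.
1 October 2029 is a Monday, so Sundays fall on 7, 14, 21, 28; the last is October 28.
1 February 2030 is a Friday, so the first Sunday is February 3 and the third is February 17.
At the standard offset (UTC+02:00), 05:00 UTC + 2h = 07:00 Mesor Standard Time standard time.
Daylight saving runs 28 October 2029 – 17 February 2030; the standard-time date in Mesor Standard Time, February 15, 2030, is inside that window, so Mesor Standard Time is at UTC+03:00.
05:00 UTC + 3h = 08:00 Mesor Standard Time.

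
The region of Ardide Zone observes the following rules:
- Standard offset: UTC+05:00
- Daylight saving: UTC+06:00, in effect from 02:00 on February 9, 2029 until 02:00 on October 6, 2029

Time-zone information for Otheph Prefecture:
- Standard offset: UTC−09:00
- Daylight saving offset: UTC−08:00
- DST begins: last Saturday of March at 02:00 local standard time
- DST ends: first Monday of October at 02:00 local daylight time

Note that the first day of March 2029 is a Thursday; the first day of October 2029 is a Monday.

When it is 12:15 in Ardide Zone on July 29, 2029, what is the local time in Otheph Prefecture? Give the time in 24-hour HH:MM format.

22:15

July 29, 2029 lies within the daylight-saving period (9 February – 6 October), so Ardide Zone is on daylight time, UTC+06:00.
12:15 Ardide Zone − 6h = 06:15 UTC.
1 March 2029 is a Thursday, so Saturdays fall on 3, 10, 17, 24, 31; the last is March 31.
1 October 2029 is a Monday, so the first Monday is October 1.
At the standard offset (UTC−09:00), 06:15 UTC − 9h = 21:15 Otheph Prefecture standard time (rolling into the previous day, 28 July 2029).
The standard-time date in Otheph Prefecture, July 28, 2029, lies within the daylight-saving period (31 March – 1 October), so Otheph Prefecture is on daylight time, UTC−08:00.
06:15 UTC − 8h = 22:15 Otheph Prefecture (rolling into the previous day, 28 July 2029).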